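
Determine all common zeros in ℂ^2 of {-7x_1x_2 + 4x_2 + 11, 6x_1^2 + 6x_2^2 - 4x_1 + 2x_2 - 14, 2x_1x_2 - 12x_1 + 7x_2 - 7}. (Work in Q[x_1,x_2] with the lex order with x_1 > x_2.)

{(-1, -1)}

Compute a lex Gröbner basis by Buchberger's algorithm.
f_1 = -7x_1x_2 + 4x_2 + 11, LT = x_1x_2.
f_2 = 6x_1^2 - 4x_1 + 6x_2^2 + 2x_2 - 14, LT = x_1^2.
f_3 = 2x_1x_2 - 12x_1 + 7x_2 - 7, LT = x_1x_2.

S(f_1,f_2): lcm = x_1^2x_2. S = 2/21x_1x_2 - 11/7x_1 - x_2^3 - 1/3x_2^2 + 7/3x_2.
  leading term x_1x_2: subtract (-2/147)·f_1 from 2/21x_1x_2 - 11/7x_1 - x_2^3 - 1/3x_2^2 + 7/3x_2 → -11/7x_1 - x_2^3 - 1/3x_2^2 + 117/49x_2 + 22/147
  leading term x_1: no divisor's leading term divides it; move -11/7x_1 to the remainder.
  leading term x_2^3: no divisor's leading term divides it; move -x_2^3 to the remainder.
  leading term x_2^2: no divisor's leading term divides it; move -1/3x_2^2 to the remainder.
  leading term x_2: no divisor's leading term divides it; move 117/49x_2 to the remainder.
  leading term 1: no divisor's leading term divides it; move 22/147 to the remainder.
  remainder -11/7x_1 - x_2^3 - 1/3x_2^2 + 117/49x_2 + 22/147 ≠ 0; add h_4 = -11/7x_1 - x_2^3 - 1/3x_2^2 + 117/49x_2 + 22/147 to the basis.

S(f_1,f_3): lcm = x_1x_2. S = 6x_1 - 57/14x_2 + 27/14.
  leading term x_1: subtract (-42/11)·h_4 from 6x_1 - 57/14x_2 + 27/14 → -42/11x_2^3 - 14/11x_2^2 + 111/22x_2 + 5/2
  leading term x_2^3: no divisor's leading term divides it; move -42/11x_2^3 to the remainder.
  leading term x_2^2: no divisor's leading term divides it; move -14/11x_2^2 to the remainder.
  leading term x_2: no divisor's leading term divides it; move 111/22x_2 to the remainder.
  leading term 1: no divisor's leading term divides it; move 5/2 to the remainder.
  remainder -42/11x_2^3 - 14/11x_2^2 + 111/22x_2 + 5/2 ≠ 0; add h_5 = -42/11x_2^3 - 14/11x_2^2 + 111/22x_2 + 5/2 to the basis.

S(f_2,f_3): lcm = x_1^2x_2. S = 6x_1^2 - 25/6x_1x_2 + 7/2x_1 + x_2^3 + 1/3x_2^2 - 7/3x_2.
  leading term x_1^2: subtract (1)·f_2 from 6x_1^2 - 25/6x_1x_2 + 7/2x_1 + x_2^3 + 1/3x_2^2 - 7/3x_2 → -25/6x_1x_2 + 15/2x_1 + x_2^3 - 17/3x_2^2 - 13/3x_2 + 14
  leading term x_1x_2: subtract (25/42)·f_1 from -25/6x_1x_2 + 15/2x_1 + x_2^3 - 17/3x_2^2 - 13/3x_2 + 14 → 15/2x_1 + x_2^3 - 17/3x_2^2 - 47/7x_2 + 313/42
  leading term x_1: subtract (-105/22)·h_4 from 15/2x_1 + x_2^3 - 17/3x_2^2 - 47/7x_2 + 313/42 → -83/22x_2^3 - 479/66x_2^2 + 103/22x_2 + 49/6
  leading term x_2^3: subtract (83/84)·h_5 from -83/22x_2^3 - 479/66x_2^2 + 103/22x_2 + 49/6 → -6x_2^2 - 17/56x_2 + 319/56
  leading term x_2^2: no divisor's leading term divides it; move -6x_2^2 to the remainder.
  leading term x_2: no divisor's leading term divides it; move -17/56x_2 to the remainder.
  leading term 1: no divisor's leading term divides it; move 319/56 to the remainder.
  remainder -6x_2^2 - 17/56x_2 + 319/56 ≠ 0; add h_6 = -6x_2^2 - 17/56x_2 + 319/56 to the basis.

S(f_1,h_4): lcm = x_1x_2. S = -7/11x_2^4 - 7/33x_2^3 + 117/77x_2^2 - 10/21x_2 - 11/7.
  leading term x_2^4: subtract (1/6x_2)·h_5 from -7/11x_2^4 - 7/33x_2^3 + 117/77x_2^2 - 10/21x_2 - 11/7 → 19/28x_2^2 - 25/28x_2 - 11/7
  leading term x_2^2: subtract (-19/168)·h_6 from 19/28x_2^2 - 25/28x_2 - 11/7 → -8723/9408x_2 - 8723/9408
  leading term x_2: no divisor's leading term divides it; move -8723/9408x_2 to the remainder.
  leading term 1: no divisor's leading term divides it; move -8723/9408 to the remainder.
  remainder -8723/9408x_2 - 8723/9408 ≠ 0; add h_7 = -8723/9408x_2 - 8723/9408 to the basis.

The other S-polynomials (S(f_2,h_4), S(f_3,h_4), S(f_1,h_5), S(f_2,h_5), S(f_3,h_5), S(h_4,h_5), S(f_1,h_6), S(f_2,h_6), S(f_3,h_6), S(h_4,h_6), S(h_5,h_6), S(f_1,h_7), S(f_2,h_7), S(f_3,h_7), S(h_4,h_7), S(h_5,h_7), S(h_6,h_7)) all reduce to 0 modulo the current basis, so we have a Gröbner basis.
Inter-reduce: drop elements whose leading term is divisible by another's, tail-reduce, and make monic.
Reduced Gröbner basis: {x_1 + 1, x_2 + 1}.

Since the basis is lex-ordered, x_2 + 1 is univariate in x_2. Its roots are {-1}. Back-substituting each root into the other basis elements fixes the other coordinates.
  x_2 = -1: the earlier basis element becomes x_1 + 1 = 0, giving x_1 = -1 — point (-1, -1).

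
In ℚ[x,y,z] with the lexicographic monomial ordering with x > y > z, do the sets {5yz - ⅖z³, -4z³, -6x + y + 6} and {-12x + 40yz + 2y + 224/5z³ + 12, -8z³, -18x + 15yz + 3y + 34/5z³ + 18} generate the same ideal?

Yes, the ideals are equal.

For a fixed monomial order, each ideal has a unique reduced Gröbner basis; comparing bases decides equality.
Buchberger on the first generating set:
f_1 = 5yz - ⅖z³, LT = yz.
f_2 = -4z³, LT = z³.
f_3 = -6x + y + 6, LT = x.

The S-polynomials (S(f_1,f_2), S(f_1,f_3), S(f_2,f_3)) all reduce to 0 modulo the current basis, so we have a Gröbner basis.
Inter-reduce: drop elements whose leading term is divisible by another's, tail-reduce, and make monic.
Reduced Gröbner basis: {x - ⅙y - 1, yz, z³}.

Buchberger on the second generating set:
h_1 = -12x + 40yz + 2y + 224/5z³ + 12, LT = x.
h_2 = -8z³, LT = z³.
h_3 = -18x + 15yz + 3y + 34/5z³ + 18, LT = x.

S(h_1,h_3): lcm = x. S = -5/2yz - 151/45z³.
  leading term yz: no divisor's leading term divides it; move -5/2yz to the remainder.
  leading term z³: subtract (151/360)·h_2 from -151/45z³ → 0
  remainder -5/2yz ≠ 0; add k_4 = -5/2yz to the basis.

The other S-polynomials (S(h_1,h_2), S(h_2,h_3), S(h_1,k_4), S(h_2,k_4), S(h_3,k_4)) all reduce to 0 modulo the current basis, so we have a Gröbner basis.
Inter-reduce: drop elements whose leading term is divisible by another's, tail-reduce, and make monic.
Reduced Gröbner basis: {x - ⅙y - 1, yz, z³}.

The two bases agree; hence the ideals are identical.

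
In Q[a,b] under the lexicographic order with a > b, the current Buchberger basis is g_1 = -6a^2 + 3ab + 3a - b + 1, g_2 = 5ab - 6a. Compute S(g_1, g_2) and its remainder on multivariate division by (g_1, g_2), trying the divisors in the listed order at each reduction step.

lcm(LM(g_1), LM(g_2)) = a^2b.
S = (lcm/LT(g_1))·g_1 − (lcm/LT(g_2))·g_2 = 6/5a^2 - 1/2ab^2 - 1/2ab + 1/6b^2 - 1/6b.
Reduce S modulo (g_1, g_2) in that order:
  leading term a^2: subtract (-1/5)·g_1 from 6/5a^2 - 1/2ab^2 - 1/2ab + 1/6b^2 - 1/6b → -1/2ab^2 + 1/10ab + 3/5a + 1/6b^2 - 11/30b + 1/5
  leading term ab^2: subtract (-1/10b)·g_2 from -1/2ab^2 + 1/10ab + 3/5a + 1/6b^2 - 11/30b + 1/5 → -1/2ab + 3/5a + 1/6b^2 - 11/30b + 1/5
  leading term ab: subtract (-1/10)·g_2 from -1/2ab + 3/5a + 1/6b^2 - 11/30b + 1/5 → 1/6b^2 - 11/30b + 1/5
  leading term b^2: no divisor's leading term divides it; move 1/6b^2 to the remainder.
  leading term b: no divisor's leading term divides it; move -11/30b to the remainder.
  leading term 1: no divisor's leading term divides it; move 1/5 to the remainder.
The remainder 1/6b^2 - 11/30b + 1/5 is nonzero, so it would be added as the next basis element.

S(g_1, g_2) = 6/5a^2 - 1/2ab^2 - 1/2ab + 1/6b^2 - 1/6b; remainder on division = 1/6b^2 - 11/30b + 1/5.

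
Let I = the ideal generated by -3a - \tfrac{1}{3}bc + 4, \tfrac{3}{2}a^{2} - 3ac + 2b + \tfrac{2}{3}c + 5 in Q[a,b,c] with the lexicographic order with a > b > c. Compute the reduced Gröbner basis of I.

G = {a + \tfrac{1}{9}bc - \tfrac{4}{3}, b^{2}c^{2} + 18bc^{2} - 24bc + 108b - 180c + 414}

f_1 = -3a - \tfrac{1}{3}bc + 4, LT = a.
f_2 = \tfrac{3}{2}a^{2} - 3ac + 2b + \tfrac{2}{3}c + 5, LT = a^{2}.

S(f_1,f_2): lcm = a^{2}. S = \tfrac{1}{9}abc + 2ac - \tfrac{4}{3}a - \tfrac{4}{3}b - \tfrac{4}{9}c - \tfrac{10}{3}.
  leading term abc: subtract (-\tfrac{1}{27}bc)·f_1 from \tfrac{1}{9}abc + 2ac - \tfrac{4}{3}a - \tfrac{4}{3}b - \tfrac{4}{9}c - \tfrac{10}{3} → 2ac - \tfrac{4}{3}a - \tfrac{1}{81}b^{2}c^{2} + \tfrac{4}{27}bc - \tfrac{4}{3}b - \tfrac{4}{9}c - \tfrac{10}{3}
  leading term ac: subtract (-\tfrac{2}{3}c)·f_1 from 2ac - \tfrac{4}{3}a - \tfrac{1}{81}b^{2}c^{2} + \tfrac{4}{27}bc - \tfrac{4}{3}b - \tfrac{4}{9}c - \tfrac{10}{3} → -\tfrac{4}{3}a - \tfrac{1}{81}b^{2}c^{2} - \tfrac{2}{9}bc^{2} + \tfrac{4}{27}bc - \tfrac{4}{3}b + \tfrac{20}{9}c - \tfrac{10}{3}
  leading term a: subtract (\tfrac{4}{9})·f_1 from -\tfrac{4}{3}a - \tfrac{1}{81}b^{2}c^{2} - \tfrac{2}{9}bc^{2} + \tfrac{4}{27}bc - \tfrac{4}{3}b + \tfrac{20}{9}c - \tfrac{10}{3} → -\tfrac{1}{81}b^{2}c^{2} - \tfrac{2}{9}bc^{2} + \tfrac{8}{27}bc - \tfrac{4}{3}b + \tfrac{20}{9}c - \tfrac{46}{9}
  leading term b^{2}c^{2}: no divisor's leading term divides it; move -\tfrac{1}{81}b^{2}c^{2} to the remainder.
  leading term bc^{2}: no divisor's leading term divides it; move -\tfrac{2}{9}bc^{2} to the remainder.
  leading term bc: no divisor's leading term divides it; move \tfrac{8}{27}bc to the remainder.
  leading term b: no divisor's leading term divides it; move -\tfrac{4}{3}b to the remainder.
  leading term c: no divisor's leading term divides it; move \tfrac{20}{9}c to the remainder.
  leading term 1: no divisor's leading term divides it; move -\tfrac{46}{9} to the remainder.
  remainder -\tfrac{1}{81}b^{2}c^{2} - \tfrac{2}{9}bc^{2} + \tfrac{8}{27}bc - \tfrac{4}{3}b + \tfrac{20}{9}c - \tfrac{46}{9} ≠ 0; add g_3 = -\tfrac{1}{81}b^{2}c^{2} - \tfrac{2}{9}bc^{2} + \tfrac{8}{27}bc - \tfrac{4}{3}b + \tfrac{20}{9}c - \tfrac{46}{9} to the basis.

The other S-polynomials (S(f_1,g_3), S(f_2,g_3)) all reduce to 0 modulo the current basis, so we have a Gröbner basis.
Inter-reduce: drop elements whose leading term is divisible by another's, tail-reduce, and make monic.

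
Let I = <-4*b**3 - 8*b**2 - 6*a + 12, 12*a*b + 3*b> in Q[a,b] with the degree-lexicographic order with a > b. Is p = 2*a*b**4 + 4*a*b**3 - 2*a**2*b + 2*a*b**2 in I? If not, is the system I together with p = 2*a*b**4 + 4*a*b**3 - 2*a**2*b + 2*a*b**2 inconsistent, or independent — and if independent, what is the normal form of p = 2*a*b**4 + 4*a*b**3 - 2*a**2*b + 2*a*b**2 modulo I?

First compute the reduced Gröbner basis of I by Buchberger's algorithm.
f_1 = -4*b**3 - 8*b**2 - 6*a + 12, LT = b**3.
f_2 = 12*a*b + 3*b, LT = a*b.

S(f_1,f_2): lcm = a*b**3. S = 2*a*b**2 - 1/4*b**3 + 3/2*a**2 - 3*a.
  leading term a*b**2: subtract (1/6*b)·f_2 from 2*a*b**2 - 1/4*b**3 + 3/2*a**2 - 3*a → -1/4*b**3 + 3/2*a**2 - 1/2*b**2 - 3*a
  leading term b**3: subtract (1/16)·f_1 from -1/4*b**3 + 3/2*a**2 - 1/2*b**2 - 3*a → 3/2*a**2 - 21/8*a - 3/4
  leading term a**2: no divisor's leading term divides it; move 3/2*a**2 to the remainder.
  leading term a: no divisor's leading term divides it; move -21/8*a to the remainder.
  leading term 1: no divisor's leading term divides it; move -3/4 to the remainder.
  remainder 3/2*a**2 - 21/8*a - 3/4 ≠ 0; add h_3 = 3/2*a**2 - 21/8*a - 3/4 to the basis.

The other S-polynomials (S(f_1,h_3), S(f_2,h_3)) all reduce to 0 modulo the current basis, so we have a Gröbner basis.
Inter-reduce: drop elements whose leading term is divisible by another's, tail-reduce, and make monic.
Reduced Gröbner basis: {b**3 + 2*b**2 + 3/2*a - 3, a**2 - 7/4*a - 1/2, a*b + 1/4*b}.
Label its elements g_1 = b**3 + 2*b**2 + 3/2*a - 3, g_2 = a**2 - 7/4*a - 1/2, g_3 = a*b + 1/4*b.

Reduce p = 2*a*b**4 + 4*a*b**3 - 2*a**2*b + 2*a*b**2 modulo G:
  leading term a*b**4: subtract (2*a*b)·g_1 from 2*a*b**4 + 4*a*b**3 - 2*a**2*b + 2*a*b**2 → -5*a**2*b + 2*a*b**2 + 6*a*b
  leading term a**2*b: subtract (-5*b)·g_2 from -5*a**2*b + 2*a*b**2 + 6*a*b → 2*a*b**2 - 11/4*a*b - 5/2*b
  leading term a*b**2: subtract (2*b)·g_3 from 2*a*b**2 - 11/4*a*b - 5/2*b → -11/4*a*b - 1/2*b**2 - 5/2*b
  leading term a*b: subtract (-11/4)·g_3 from -11/4*a*b - 1/2*b**2 - 5/2*b → -1/2*b**2 - 29/16*b
  leading term b**2: no divisor's leading term divides it; move -1/2*b**2 to the remainder.
  leading term b: no divisor's leading term divides it; move -29/16*b to the remainder.
  normal form = -1/2*b**2 - 29/16*b.
The normal form is nonzero, so p ∉ I. Since p minus its normal form lies in I, I + (p) = I + (r) where r = -1/2*b**2 - 29/16*b; decide whether this ideal is the whole ring.
Run Buchberger on G together with r (pairs among the g_i already reduce to 0 since G is a Gröbner basis):
g_1 = b**3 + 2*b**2 + 3/2*a - 3, LT = b**3.
g_2 = a**2 - 7/4*a - 1/2, LT = a**2.
g_3 = a*b + 1/4*b, LT = a*b.
r = -1/2*b**2 - 29/16*b, LT = b**2.

S(g_1,r): lcm = b**3. S = -13/8*b**2 + 3/2*a - 3.
  leading term b**2: subtract (13/4)·r from -13/8*b**2 + 3/2*a - 3 → 3/2*a + 377/64*b - 3
  leading term a: no divisor's leading term divides it; move 3/2*a to the remainder.
  leading term b: no divisor's leading term divides it; move 377/64*b to the remainder.
  leading term 1: no divisor's leading term divides it; move -3 to the remainder.
  remainder 3/2*a + 377/64*b - 3 ≠ 0; add m_5 = 3/2*a + 377/64*b - 3 to the basis.

S(g_3,m_5): lcm = a*b. S = -377/96*b**2 + 9/4*b.
  leading term b**2: subtract (377/48)·r from -377/96*b**2 + 9/4*b → 12661/768*b
  leading term b: no divisor's leading term divides it; move 12661/768*b to the remainder.
  remainder 12661/768*b ≠ 0; add m_6 = 12661/768*b to the basis.

The other S-polynomials (S(g_1,g_2), S(g_1,g_3), S(g_2,g_3), S(g_2,r), S(g_3,r), S(g_1,m_5), S(g_2,m_5), S(r,m_5), S(g_1,m_6), S(g_2,m_6), S(g_3,m_6), S(r,m_6), S(m_5,m_6)) all reduce to 0 modulo the current basis, so we have a Gröbner basis.
Inter-reduce: drop elements whose leading term is divisible by another's, tail-reduce, and make monic.
Reduced Gröbner basis: {a - 2, b}.
The reduced Gröbner basis of I + (p) is {a - 2, b} ≠ {1}, a proper ideal, so the enlarged system stays consistent: p is independent of I, with normal form -1/2*b**2 - 29/16*b.

Ideal membership is decidable via reduction modulo a Gröbner basis.

2*a*b**4 + 4*a*b**3 - 2*a**2*b + 2*a*b**2 is independent of I; its normal form modulo I is -1/2*b**2 - 29/16*b.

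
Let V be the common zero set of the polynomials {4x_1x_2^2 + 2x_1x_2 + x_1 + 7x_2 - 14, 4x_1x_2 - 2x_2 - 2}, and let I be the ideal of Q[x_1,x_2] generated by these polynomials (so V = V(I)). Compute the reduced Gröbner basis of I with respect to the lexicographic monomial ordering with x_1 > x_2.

G = {x_1 + 2x_2^2 + 10x_2 - 13, x_2^3 + 5x_2^2 - 25/4x_2 + 1/4}

f_1 = 4x_1x_2^2 + 2x_1x_2 + x_1 + 7x_2 - 14, LT = x_1x_2^2.
f_2 = 4x_1x_2 - 2x_2 - 2, LT = x_1x_2.

S(f_1,f_2): lcm = x_1x_2^2. S = 1/2x_1x_2 + 1/4x_1 + 1/2x_2^2 + 9/4x_2 - 7/2.
  reduce S modulo (f_1, f_2):
  remainder 1/4x_1 + 1/2x_2^2 + 5/2x_2 - 13/4 ≠ 0; add g_3 = 1/4x_1 + 1/2x_2^2 + 5/2x_2 - 13/4 to the basis.

S(f_1,g_3): lcm = x_1x_2^2. S = 1/2x_1x_2 + 1/4x_1 - 2x_2^4 - 10x_2^3 + 13x_2^2 + 7/4x_2 - 7/2.
  reduce S modulo (f_1, f_2, g_3):
  remainder -2x_2^4 - 10x_2^3 + 25/2x_2^2 - 1/2x_2 ≠ 0; add g_4 = -2x_2^4 - 10x_2^3 + 25/2x_2^2 - 1/2x_2 to the basis.

S(f_2,g_3): lcm = x_1x_2. S = -2x_2^3 - 10x_2^2 + 25/2x_2 - 1/2.
  reduce S modulo (f_1, f_2, g_3, g_4):
  remainder -2x_2^3 - 10x_2^2 + 25/2x_2 - 1/2 ≠ 0; add g_5 = -2x_2^3 - 10x_2^2 + 25/2x_2 - 1/2 to the basis.

The other S-polynomials (S(f_1,g_4), S(f_2,g_4), S(g_3,g_4), S(f_1,g_5), S(f_2,g_5), S(g_3,g_5), S(g_4,g_5)) all reduce to 0 modulo the current basis, so we have a Gröbner basis.
Inter-reduce: drop elements whose leading term is divisible by another's, tail-reduce, and make monic.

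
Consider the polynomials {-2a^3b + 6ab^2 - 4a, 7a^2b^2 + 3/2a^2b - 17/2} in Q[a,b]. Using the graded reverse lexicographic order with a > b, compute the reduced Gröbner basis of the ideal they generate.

f_1 = -2a^3b + 6ab^2 - 4a, LT = a^3b.
f_2 = 7a^2b^2 + 3/2a^2b - 17/2, LT = a^2b^2.

S(f_1,f_2): lcm = a^3b^2. S = -3/14a^3b - 3ab^3 + 2ab + 17/14a.
  leading term a^3b: subtract (3/28)·f_1 from -3/14a^3b - 3ab^3 + 2ab + 17/14a → -3ab^3 - 9/14ab^2 + 2ab + 23/14a
  leading term ab^3: no divisor's leading term divides it; move -3ab^3 to the remainder.
  leading term ab^2: no divisor's leading term divides it; move -9/14ab^2 to the remainder.
  leading term ab: no divisor's leading term divides it; move 2ab to the remainder.
  leading term a: no divisor's leading term divides it; move 23/14a to the remainder.
  remainder -3ab^3 - 9/14ab^2 + 2ab + 23/14a ≠ 0; add g_3 = -3ab^3 - 9/14ab^2 + 2ab + 23/14a to the basis.

S(f_1,g_3): lcm = a^3b^3. S = -3/14a^3b^2 - 3ab^4 + 2/3a^3b + 23/42a^3 + 2ab^2.
  leading term a^3b^2: subtract (3/28b)·f_1 from -3/14a^3b^2 - 3ab^4 + 2/3a^3b + 23/42a^3 + 2ab^2 → -3ab^4 + 2/3a^3b - 9/14ab^3 + 23/42a^3 + 2ab^2 + 3/7ab
  leading term ab^4: subtract (b)·g_3 from -3ab^4 + 2/3a^3b - 9/14ab^3 + 23/42a^3 + 2ab^2 + 3/7ab → 2/3a^3b + 23/42a^3 - 17/14ab
  leading term a^3b: subtract (-1/3)·f_1 from 2/3a^3b + 23/42a^3 - 17/14ab → 23/42a^3 + 2ab^2 - 17/14ab - 4/3a
  leading term a^3: no divisor's leading term divides it; move 23/42a^3 to the remainder.
  leading term ab^2: no divisor's leading term divides it; move 2ab^2 to the remainder.
  leading term ab: no divisor's leading term divides it; move -17/14ab to the remainder.
  leading term a: no divisor's leading term divides it; move -4/3a to the remainder.
  remainder 23/42a^3 + 2ab^2 - 17/14ab - 4/3a ≠ 0; add g_4 = 23/42a^3 + 2ab^2 - 17/14ab - 4/3a to the basis.

S(f_2,g_3): lcm = a^2b^3. S = 2/3a^2b + 23/42a^2 - 17/14b.
  leading term a^2b: no divisor's leading term divides it; move 2/3a^2b to the remainder.
  leading term a^2: no divisor's leading term divides it; move 23/42a^2 to the remainder.
  leading term b: no divisor's leading term divides it; move -17/14b to the remainder.
  remainder 2/3a^2b + 23/42a^2 - 17/14b ≠ 0; add g_5 = 2/3a^2b + 23/42a^2 - 17/14b to the basis.

S(f_2,g_5): lcm = a^2b^2. S = -17/28a^2b + 51/28b^2 - 17/14.
  leading term a^2b: subtract (-51/56)·g_5 from -17/28a^2b + 51/28b^2 - 17/14 → 391/784a^2 + 51/28b^2 - 867/784b - 17/14
  leading term a^2: no divisor's leading term divides it; move 391/784a^2 to the remainder.
  leading term b^2: no divisor's leading term divides it; move 51/28b^2 to the remainder.
  leading term b: no divisor's leading term divides it; move -867/784b to the remainder.
  leading term 1: no divisor's leading term divides it; move -17/14 to the remainder.
  remainder 391/784a^2 + 51/28b^2 - 867/784b - 17/14 ≠ 0; add g_6 = 391/784a^2 + 51/28b^2 - 867/784b - 17/14 to the basis.

S(g_3,g_5): lcm = a^2b^3. S = -17/28a^2b^2 - 2/3a^2b + 51/28b^3 - 23/42a^2.
  leading term a^2b^2: subtract (-17/196)·f_2 from -17/28a^2b^2 - 2/3a^2b + 51/28b^3 - 23/42a^2 → -631/1176a^2b + 51/28b^3 - 23/42a^2 - 289/392
  leading term a^2b: subtract (-631/784)·g_5 from -631/1176a^2b + 51/28b^3 - 23/42a^2 - 289/392 → 51/28b^3 - 1173/10976a^2 - 10727/10976b - 289/392
  leading term b^3: no divisor's leading term divides it; move 51/28b^3 to the remainder.
  leading term a^2: subtract (-3/14)·g_6 from -1173/10976a^2 - 10727/10976b - 289/392 → 153/392b^2 - 17/14b - 391/392
  leading term b^2: no divisor's leading term divides it; move 153/392b^2 to the remainder.
  leading term b: no divisor's leading term divides it; move -17/14b to the remainder.
  leading term 1: no divisor's leading term divides it; move -391/392 to the remainder.
  remainder 51/28b^3 + 153/392b^2 - 17/14b - 391/392 ≠ 0; add g_7 = 51/28b^3 + 153/392b^2 - 17/14b - 391/392 to the basis.

The other S-polynomials (S(f_1,g_4), S(f_2,g_4), S(g_3,g_4), S(f_1,g_5), S(g_4,g_5), S(f_1,g_6), S(f_2,g_6), S(g_3,g_6), S(g_4,g_6), S(g_5,g_6), S(f_1,g_7), S(f_2,g_7), S(g_3,g_7), S(g_4,g_7), S(g_5,g_7), S(g_6,g_7)) all reduce to 0 modulo the current basis, so we have a Gröbner basis.
Inter-reduce: drop elements whose leading term is divisible by another's, tail-reduce, and make monic.

G = {b^3 + 3/14b^2 - 2/3b - 23/42, a^2 + 84/23b^2 - 51/23b - 56/23}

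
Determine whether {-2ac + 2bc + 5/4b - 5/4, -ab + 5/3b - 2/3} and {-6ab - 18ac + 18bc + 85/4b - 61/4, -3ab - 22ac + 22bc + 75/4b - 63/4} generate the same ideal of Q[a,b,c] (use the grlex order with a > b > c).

Two ideals are equal iff their reduced Gröbner bases coincide (the reduced basis is unique for a fixed ordering).
Buchberger on the first generating set:
f_1 = -2ac + 2bc + 5/4b - 5/4, LT = ac.
f_2 = -ab + 5/3b - 2/3, LT = ab.

S(f_1,f_2): lcm = abc. S = -b^2c - 5/8b^2 + 5/3bc + 5/8b - 2/3c.
  leading term b^2c: no divisor's leading term divides it; move -b^2c to the remainder.
  leading term b^2: no divisor's leading term divides it; move -5/8b^2 to the remainder.
  leading term bc: no divisor's leading term divides it; move 5/3bc to the remainder.
  leading term b: no divisor's leading term divides it; move 5/8b to the remainder.
  leading term c: no divisor's leading term divides it; move -2/3c to the remainder.
  remainder -b^2c - 5/8b^2 + 5/3bc + 5/8b - 2/3c ≠ 0; add g_3 = -b^2c - 5/8b^2 + 5/3bc + 5/8b - 2/3c to the basis.

The other S-polynomials (S(f_1,g_3), S(f_2,g_3)) all reduce to 0 modulo the current basis, so we have a Gröbner basis.
Inter-reduce: drop elements whose leading term is divisible by another's, tail-reduce, and make monic.
Reduced Gröbner basis: {b^2c + 5/8b^2 - 5/3bc - 5/8b + 2/3c, ab - 5/3b + 2/3, ac - bc - 5/8b + 5/8}.

Buchberger on the second generating set:
h_1 = -6ab - 18ac + 18bc + 85/4b - 61/4, LT = ab.
h_2 = -3ab - 22ac + 22bc + 75/4b - 63/4, LT = ab.

S(h_1,h_2): lcm = ab. S = -13/3ac + 13/3bc + 65/24b - 65/24.
  leading term ac: no divisor's leading term divides it; move -13/3ac to the remainder.
  leading term bc: no divisor's leading term divides it; move 13/3bc to the remainder.
  leading term b: no divisor's leading term divides it; move 65/24b to the remainder.
  leading term 1: no divisor's leading term divides it; move -65/24 to the remainder.
  remainder -13/3ac + 13/3bc + 65/24b - 65/24 ≠ 0; add k_3 = -13/3ac + 13/3bc + 65/24b - 65/24 to the basis.

S(h_1,k_3): lcm = abc. S = 3ac^2 + b^2c - 3bc^2 + 5/8b^2 - 85/24bc - 5/8b + 61/24c.
  leading term ac^2: subtract (-9/13c)·k_3 from 3ac^2 + b^2c - 3bc^2 + 5/8b^2 - 85/24bc - 5/8b + 61/24c → b^2c + 5/8b^2 - 5/3bc - 5/8b + 2/3c
  leading term b^2c: no divisor's leading term divides it; move b^2c to the remainder.
  leading term b^2: no divisor's leading term divides it; move 5/8b^2 to the remainder.
  leading term bc: no divisor's leading term divides it; move -5/3bc to the remainder.
  leading term b: no divisor's leading term divides it; move -5/8b to the remainder.
  leading term c: no divisor's leading term divides it; move 2/3c to the remainder.
  remainder b^2c + 5/8b^2 - 5/3bc - 5/8b + 2/3c ≠ 0; add k_4 = b^2c + 5/8b^2 - 5/3bc - 5/8b + 2/3c to the basis.

The other S-polynomials (S(h_2,k_3), S(h_1,k_4), S(h_2,k_4), S(k_3,k_4)) all reduce to 0 modulo the current basis, so we have a Gröbner basis.
Inter-reduce: drop elements whose leading term is divisible by another's, tail-reduce, and make monic.
Reduced Gröbner basis: {b^2c + 5/8b^2 - 5/3bc - 5/8b + 2/3c, ab - 5/3b + 2/3, ac - bc - 5/8b + 5/8}.

Same reduced basis, so the two generating sets span the same ideal.
The same test decides containment: I ⊆ J iff every generator of I reduces to 0 modulo a Gröbner basis of J.

Yes, the ideals are equal.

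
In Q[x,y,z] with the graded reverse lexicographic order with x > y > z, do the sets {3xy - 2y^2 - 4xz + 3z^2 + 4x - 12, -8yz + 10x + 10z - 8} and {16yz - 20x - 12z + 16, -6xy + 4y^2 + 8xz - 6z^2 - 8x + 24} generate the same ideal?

No, the ideals differ.

Two ideals are equal iff their reduced Gröbner bases coincide (the reduced basis is unique for a fixed ordering).
Buchberger on the first generating set:
f_1 = 3xy - 2y^2 - 4xz + 3z^2 + 4x - 12, LT = xy.
f_2 = -8yz + 10x + 10z - 8, LT = yz.

S(f_1,f_2): lcm = xyz. S = -2/3y^2z - 4/3xz^2 + z^3 + 5/4x^2 + 31/12xz - x - 4z.
  reduce S modulo (f_1, f_2):
  remainder -4/3xz^2 + z^3 + 5/4x^2 - 5/9y^2 + 53/36xz + 5/6z^2 - 67/72x + 2/3y - 121/24z - 5/2 ≠ 0; add g_3 = -4/3xz^2 + z^3 + 5/4x^2 - 5/9y^2 + 53/36xz + 5/6z^2 - 67/72x + 2/3y - 121/24z - 5/2 to the basis.

The other S-polynomials (S(f_1,g_3), S(f_2,g_3)) all reduce to 0 modulo the current basis, so we have a Gröbner basis.
Inter-reduce: drop elements whose leading term is divisible by another's, tail-reduce, and make monic.
Reduced Gröbner basis: {xz^2 - 3/4z^3 - 15/16x^2 + 5/12y^2 - 53/48xz - 5/8z^2 + 67/96x - 1/2y + 121/32z + 15/8, xy - 2/3y^2 - 4/3xz + z^2 + 4/3x - 4, yz - 5/4x - 5/4z + 1}.

Buchberger on the second generating set:
h_1 = 16yz - 20x - 12z + 16, LT = yz.
h_2 = -6xy + 4y^2 + 8xz - 6z^2 - 8x + 24, LT = xy.

S(h_1,h_2): lcm = xyz. S = 2/3y^2z + 4/3xz^2 - z^3 - 5/4x^2 - 25/12xz + x + 4z.
  reduce S modulo (h_1, h_2):
  remainder 4/3xz^2 - z^3 - 5/4x^2 + 5/9y^2 - 35/36xz - 5/6z^2 + 37/72x - 2/3y + 35/8z + 17/6 ≠ 0; add k_3 = 4/3xz^2 - z^3 - 5/4x^2 + 5/9y^2 - 35/36xz - 5/6z^2 + 37/72x - 2/3y + 35/8z + 17/6 to the basis.

The other S-polynomials (S(h_1,k_3), S(h_2,k_3)) all reduce to 0 modulo the current basis, so we have a Gröbner basis.
Inter-reduce: drop elements whose leading term is divisible by another's, tail-reduce, and make monic.
Reduced Gröbner basis: {xz^2 - 3/4z^3 - 15/16x^2 + 5/12y^2 - 35/48xz - 5/8z^2 + 37/96x - 1/2y + 105/32z + 17/8, xy - 2/3y^2 - 4/3xz + z^2 + 4/3x - 4, yz - 5/4x - 3/4z + 1}.

The bases are distinct; the ideals are different.
The same test decides containment: I ⊆ J iff every generator of I reduces to 0 modulo a Gröbner basis of J.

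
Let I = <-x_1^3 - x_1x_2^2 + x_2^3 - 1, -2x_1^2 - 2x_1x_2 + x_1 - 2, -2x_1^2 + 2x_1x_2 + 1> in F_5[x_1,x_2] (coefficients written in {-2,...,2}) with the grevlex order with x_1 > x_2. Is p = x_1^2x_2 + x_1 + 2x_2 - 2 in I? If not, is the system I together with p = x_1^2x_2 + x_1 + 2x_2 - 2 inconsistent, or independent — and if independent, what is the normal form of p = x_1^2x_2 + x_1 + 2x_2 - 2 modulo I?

Adjoining x_1^2x_2 + x_1 + 2x_2 - 2 makes the ideal the whole ring: the system is inconsistent.

First compute the reduced Gröbner basis of I by Buchberger's algorithm.
f_1 = -x_1^3 - x_1x_2^2 + x_2^3 - 1, LT = x_1^3.
f_2 = -2x_1^2 - 2x_1x_2 + x_1 - 2, LT = x_1^2.
f_3 = -2x_1^2 + 2x_1x_2 + 1, LT = x_1^2.

S(f_1,f_2): lcm = x_1^3. S = -x_1^2x_2 + x_1x_2^2 - x_2^3 - 2x_1^2 - x_1 + 1.
  reduce S modulo (f_1, f_2, f_3):
  remainder 2x_1x_2^2 - x_2^3 - x_1x_2 - 2x_1 + x_2 - 2 ≠ 0; add h_4 = 2x_1x_2^2 - x_2^3 - x_1x_2 - 2x_1 + x_2 - 2 to the basis.

S(f_1,f_3): lcm = x_1^3. S = x_1^2x_2 + x_1x_2^2 - x_2^3 - 2x_1 + 1.
  reduce S modulo (f_1, f_2, f_3, h_4):
  remainder -x_2^3 - 2x_1x_2 - 2x_1 - x_2 + 1 ≠ 0; add h_5 = -x_2^3 - 2x_1x_2 - 2x_1 - x_2 + 1 to the basis.

S(f_2,f_3): lcm = x_1^2. S = 2x_1x_2 + 2x_1 - 1.
  reduce S modulo (f_1, f_2, f_3, h_4, h_5):
  remainder 2x_1x_2 + 2x_1 - 1 ≠ 0; add h_6 = 2x_1x_2 + 2x_1 - 1 to the basis.

S(f_1,h_4): lcm = x_1^3x_2^2. S = -2x_1^2x_2^3 + x_1x_2^4 - x_2^5 - 2x_1^3x_2 + x_1^3 + 2x_1^2x_2 + x_1^2 + x_2^2.
  reduce S modulo (f_1, f_2, f_3, h_4, h_5, h_6):
  remainder 2x_1 + 2x_2 ≠ 0; add h_7 = 2x_1 + 2x_2 to the basis.

S(f_2,h_4): lcm = x_1^2x_2^2. S = -x_1x_2^3 - 2x_1^2x_2 + 2x_1x_2^2 + x_1^2 + 2x_1x_2 + x_2^2 + x_1.
  reduce S modulo (f_1, f_2, f_3, h_4, h_5, h_6, h_7):
  remainder 2x_2^2 + x_2 - 1 ≠ 0; add h_8 = 2x_2^2 + x_2 - 1 to the basis.

S(f_3,h_4): lcm = x_1^2x_2^2. S = 2x_1x_2^3 - 2x_1^2x_2 + x_1^2 + 2x_1x_2 + 2x_2^2 + x_1.
  reduce S modulo (f_1, f_2, f_3, h_4, h_5, h_6, h_7, h_8):
  remainder 2x_2 - 1 ≠ 0; add h_9 = 2x_2 - 1 to the basis.

The other S-polynomials (S(f_1,h_5), S(f_2,h_5), S(f_3,h_5), S(h_4,h_5), S(f_1,h_6), S(f_2,h_6), S(f_3,h_6), S(h_4,h_6), S(h_5,h_6), S(f_1,h_7), S(f_2,h_7), S(f_3,h_7), S(h_4,h_7), S(h_5,h_7), S(h_6,h_7), S(f_1,h_8), S(f_2,h_8), S(f_3,h_8), S(h_4,h_8), S(h_5,h_8), S(h_6,h_8), S(h_7,h_8), S(f_1,h_9), S(f_2,h_9), S(f_3,h_9), S(h_4,h_9), S(h_5,h_9), S(h_6,h_9), S(h_7,h_9), S(h_8,h_9)) all reduce to 0 modulo the current basis, so we have a Gröbner basis.
Inter-reduce: drop elements whose leading term is divisible by another's, tail-reduce, and make monic.
Reduced Gröbner basis: {x_1 - 2, x_2 + 2}.
Label its elements g_1 = x_1 - 2, g_2 = x_2 + 2.

Reduce p = x_1^2x_2 + x_1 + 2x_2 - 2 modulo G:
  leading term x_1^2x_2: subtract (x_1x_2)·g_1 from x_1^2x_2 + x_1 + 2x_2 - 2 → 2x_1x_2 + x_1 + 2x_2 - 2
  leading term x_1x_2: subtract (2x_2)·g_1 from 2x_1x_2 + x_1 + 2x_2 - 2 → x_1 + x_2 - 2
  leading term x_1: subtract (1)·g_1 from x_1 + x_2 - 2 → x_2
  leading term x_2: subtract (1)·g_2 from x_2 → -2
  leading term 1: no divisor's leading term divides it; move -2 to the remainder.
  normal form = -2.
The normal form is nonzero, so p ∉ I. Since p minus its normal form lies in I, I + (p) = I + (r) where r = -2; decide whether this ideal is the whole ring.
Here r = -2 is a nonzero constant, hence a unit: 1 ∈ I + (p), the Gröbner basis of I + (p) is {1}, and the enlarged system has no common solution — adjoining p is inconsistent.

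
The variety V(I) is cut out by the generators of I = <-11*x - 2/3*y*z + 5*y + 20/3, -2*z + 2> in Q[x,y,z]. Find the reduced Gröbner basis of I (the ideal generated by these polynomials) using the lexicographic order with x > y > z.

G = {x - 13/33*y - 20/33, z - 1}

f_1 = -11*x - 2/3*y*z + 5*y + 20/3, LT = x.
f_2 = -2*z + 2, LT = z.

The S-polynomials (S(f_1,f_2)) all reduce to 0 modulo the current basis, so we have a Gröbner basis.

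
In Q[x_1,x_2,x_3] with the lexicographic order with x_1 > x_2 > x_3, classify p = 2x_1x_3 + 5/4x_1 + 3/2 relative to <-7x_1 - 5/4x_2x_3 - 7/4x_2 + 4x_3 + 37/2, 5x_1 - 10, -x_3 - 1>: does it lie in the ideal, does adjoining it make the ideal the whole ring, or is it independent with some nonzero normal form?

First compute the reduced Gröbner basis of I by Buchberger's algorithm.
f_1 = -7x_1 - 5/4x_2x_3 - 7/4x_2 + 4x_3 + 37/2, LT = x_1.
f_2 = 5x_1 - 10, LT = x_1.
f_3 = -x_3 - 1, LT = x_3.

S(f_1,f_2): lcm = x_1. S = 5/28x_2x_3 + 1/4x_2 - 4/7x_3 - 9/14.
  reduce S modulo (f_1, f_2, f_3):
  remainder 1/14x_2 - 1/14 ≠ 0; add h_4 = 1/14x_2 - 1/14 to the basis.

The other S-polynomials (S(f_1,f_3), S(f_2,f_3), S(f_1,h_4), S(f_2,h_4), S(f_3,h_4)) all reduce to 0 modulo the current basis, so we have a Gröbner basis.
Inter-reduce: drop elements whose leading term is divisible by another's, tail-reduce, and make monic.
Reduced Gröbner basis: {x_1 - 2, x_2 - 1, x_3 + 1}.
Label its elements g_1 = x_1 - 2, g_2 = x_2 - 1, g_3 = x_3 + 1.

Reduce p = 2x_1x_3 + 5/4x_1 + 3/2 modulo G:
  leading term x_1x_3: subtract (2x_3)·g_1 from 2x_1x_3 + 5/4x_1 + 3/2 → 5/4x_1 + 4x_3 + 3/2
  leading term x_1: subtract (5/4)·g_1 from 5/4x_1 + 4x_3 + 3/2 → 4x_3 + 4
  leading term x_3: subtract (4)·g_3 from 4x_3 + 4 → 0
  normal form = 0.
Since the normal form is 0, p ∈ I.

Ideal membership is decidable via reduction modulo a Gröbner basis.

2x_1x_3 + 5/4x_1 + 3/2 lies in I (it reduces to 0).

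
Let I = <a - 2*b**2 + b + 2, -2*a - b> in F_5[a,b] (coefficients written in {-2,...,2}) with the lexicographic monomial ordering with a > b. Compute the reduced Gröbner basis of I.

f_1 = a - 2*b**2 + b + 2, LT = a.
f_2 = -2*a - b, LT = a.

S(f_1,f_2): lcm = a. S = -2*b**2 - 2*b + 2.
  leading term b**2: no divisor's leading term divides it; move -2*b**2 to the remainder.
  leading term b: no divisor's leading term divides it; move -2*b to the remainder.
  leading term 1: no divisor's leading term divides it; move 2 to the remainder.
  remainder -2*b**2 - 2*b + 2 ≠ 0; add g_3 = -2*b**2 - 2*b + 2 to the basis.

The other S-polynomials (S(f_1,g_3), S(f_2,g_3)) all reduce to 0 modulo the current basis, so we have a Gröbner basis.
Inter-reduce: drop elements whose leading term is divisible by another's, tail-reduce, and make monic.

G = {a - 2*b, b**2 + b - 1}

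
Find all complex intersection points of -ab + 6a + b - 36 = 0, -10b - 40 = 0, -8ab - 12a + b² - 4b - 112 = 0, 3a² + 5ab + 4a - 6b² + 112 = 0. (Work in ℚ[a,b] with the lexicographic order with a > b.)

{(4, -4)}

Compute a lex Gröbner basis by Buchberger's algorithm.
f_1 = -ab + 6a + b - 36, LT = ab.
f_2 = -10b - 40, LT = b.
f_3 = -8ab - 12a + b² - 4b - 112, LT = ab.
f_4 = 3a² + 5ab + 4a - 6b² + 112, LT = a².

S(f_1,f_2): lcm = ab. S = -10a - b + 36.
  leading term a: no divisor's leading term divides it; move -10a to the remainder.
  leading term b: subtract (1/10)·f_2 from -b + 36 → 40
  leading term 1: no divisor's leading term divides it; move 40 to the remainder.
  remainder -10a + 40 ≠ 0; add h_5 = -10a + 40 to the basis.

S(f_1,f_3): lcm = ab. S = -15/2a + ⅛b² - 3/2b + 22.
  leading term a: subtract (¾)·h_5 from -15/2a + ⅛b² - 3/2b + 22 → ⅛b² - 3/2b - 8
  leading term b²: subtract (-1/80b)·f_2 from ⅛b² - 3/2b - 8 → -2b - 8
  leading term b: subtract (⅕)·f_2 from -2b - 8 → 0
  remainder 0.

S(f_1,f_4): lcm = a²b. S = -6a² - 5/3ab² - 7/3ab + 36a + 2b³ - 112/3b.
  leading term a²: subtract (-2)·f_4 from -6a² - 5/3ab² - 7/3ab + 36a + 2b³ - 112/3b → -5/3ab² + 23/3ab + 44a + 2b³ - 12b² - 112/3b + 224
  leading term ab²: subtract (5/3b)·f_1 from -5/3ab² + 23/3ab + 44a + 2b³ - 12b² - 112/3b + 224 → -7/3ab + 44a + 2b³ - 41/3b² + 68/3b + 224
  leading term ab: subtract (7/3)·f_1 from -7/3ab + 44a + 2b³ - 41/3b² + 68/3b + 224 → 30a + 2b³ - 41/3b² + 61/3b + 308
  leading term a: subtract (-3)·h_5 from 30a + 2b³ - 41/3b² + 61/3b + 308 → 2b³ - 41/3b² + 61/3b + 428
  leading term b³: subtract (-⅕b²)·f_2 from 2b³ - 41/3b² + 61/3b + 428 → -65/3b² + 61/3b + 428
  leading term b²: subtract (13/6b)·f_2 from -65/3b² + 61/3b + 428 → 107b + 428
  leading term b: subtract (-107/10)·f_2 from 107b + 428 → 0
  remainder 0.

S(f_2,f_3): lcm = ab. S = 5/2a + ⅛b² - ½b - 14.
  leading term a: subtract (-¼)·h_5 from 5/2a + ⅛b² - ½b - 14 → ⅛b² - ½b - 4
  leading term b²: subtract (-1/80b)·f_2 from ⅛b² - ½b - 4 → -b - 4
  leading term b: subtract (1/10)·f_2 from -b - 4 → 0
  remainder 0.

S(f_2,f_4): leading monomials are coprime, so the S-polynomial reduces to 0 (Buchberger's first criterion).
S(f_3,f_4): lcm = a²b. S = 3/2a² - 43/24ab² - ⅚ab + 14a + 2b³ - 112/3b.
  leading term a²: subtract (½)·f_4 from 3/2a² - 43/24ab² - ⅚ab + 14a + 2b³ - 112/3b → -43/24ab² - 10/3ab + 12a + 2b³ + 3b² - 112/3b - 56
  leading term ab²: subtract (43/24b)·f_1 from -43/24ab² - 10/3ab + 12a + 2b³ + 3b² - 112/3b - 56 → -169/12ab + 12a + 2b³ + 29/24b² + 163/6b - 56
  leading term ab: subtract (169/12)·f_1 from -169/12ab + 12a + 2b³ + 29/24b² + 163/6b - 56 → -145/2a + 2b³ + 29/24b² + 157/12b + 451
  leading term a: subtract (29/4)·h_5 from -145/2a + 2b³ + 29/24b² + 157/12b + 451 → 2b³ + 29/24b² + 157/12b + 161
  leading term b³: subtract (-⅕b²)·f_2 from 2b³ + 29/24b² + 157/12b + 161 → -163/24b² + 157/12b + 161
  leading term b²: subtract (163/240b)·f_2 from -163/24b² + 157/12b + 161 → 161/4b + 161
  leading term b: subtract (-161/40)·f_2 from 161/4b + 161 → 0
  remainder 0.

S(f_1,h_5): lcm = ab. S = -6a + 3b + 36.
  leading term a: subtract (⅗)·h_5 from -6a + 3b + 36 → 3b + 12
  leading term b: subtract (-3/10)·f_2 from 3b + 12 → 0
  remainder 0.

S(f_2,h_5): leading monomials are coprime, so the S-polynomial reduces to 0 (Buchberger's first criterion).
S(f_3,h_5): lcm = ab. S = 3/2a - ⅛b² + 9/2b + 14.
  leading term a: subtract (-3/20)·h_5 from 3/2a - ⅛b² + 9/2b + 14 → -⅛b² + 9/2b + 20
  leading term b²: subtract (1/80b)·f_2 from -⅛b² + 9/2b + 20 → 5b + 20
  leading term b: subtract (-½)·f_2 from 5b + 20 → 0
  remainder 0.

S(f_4,h_5): lcm = a². S = 5/3ab + 16/3a - 2b² + 112/3.
  leading term ab: subtract (-5/3)·f_1 from 5/3ab + 16/3a - 2b² + 112/3 → 46/3a - 2b² + 5/3b - 68/3
  leading term a: subtract (-23/15)·h_5 from 46/3a - 2b² + 5/3b - 68/3 → -2b² + 5/3b + 116/3
  leading term b²: subtract (⅕b)·f_2 from -2b² + 5/3b + 116/3 → 29/3b + 116/3
  leading term b: subtract (-29/30)·f_2 from 29/3b + 116/3 → 0
  remainder 0.

Every S-polynomial of the final basis reduces to 0, so we have a Gröbner basis.
Inter-reduce: drop elements whose leading term is divisible by another's, tail-reduce, and make monic.
Reduced Gröbner basis: {a - 4, b + 4}.

From the last basis element, b + 4 = 0, so b takes values in {-4}. Each choice, substituted upward through the basis, yields the corresponding point(s) of the solution set.
  b = -4: the earlier basis element becomes a - 4 = 0, giving a = 4 — point (4, -4).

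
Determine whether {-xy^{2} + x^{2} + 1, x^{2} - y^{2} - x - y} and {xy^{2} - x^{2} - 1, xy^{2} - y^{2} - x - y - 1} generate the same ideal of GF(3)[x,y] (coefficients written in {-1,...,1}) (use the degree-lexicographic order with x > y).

Yes, the ideals are equal.

Since reduced Gröbner bases are canonical representatives of ideals under a given ordering, it suffices to compute and compare them.
Buchberger on the first generating set:
f_1 = -xy^{2} + x^{2} + 1, LT = xy^{2}.
f_2 = x^{2} - y^{2} - x - y, LT = x^{2}.

S(f_1,f_2): lcm = x^{2}y^{2}. S = y^{4} - x^{3} + xy^{2} + y^{3} - x.
  leading term y^{4}: no divisor's leading term divides it; move y^{4} to the remainder.
  leading term x^{3}: subtract (-x)·f_2 from -x^{3} + xy^{2} + y^{3} - x → y^{3} - x^{2} - xy - x
  leading term y^{3}: no divisor's leading term divides it; move y^{3} to the remainder.
  leading term x^{2}: subtract (-1)·f_2 from -x^{2} - xy - x → -xy - y^{2} + x - y
  leading term xy: no divisor's leading term divides it; move -xy to the remainder.
  leading term y^{2}: no divisor's leading term divides it; move -y^{2} to the remainder.
  leading term x: no divisor's leading term divides it; move x to the remainder.
  leading term y: no divisor's leading term divides it; move -y to the remainder.
  remainder y^{4} + y^{3} - xy - y^{2} + x - y ≠ 0; add g_3 = y^{4} + y^{3} - xy - y^{2} + x - y to the basis.

The other S-polynomials (S(f_1,g_3), S(f_2,g_3)) all reduce to 0 modulo the current basis, so we have a Gröbner basis.
Inter-reduce: drop elements whose leading term is divisible by another's, tail-reduce, and make monic.
Reduced Gröbner basis: {y^{4} + y^{3} - xy - y^{2} + x - y, xy^{2} - y^{2} - x - y - 1, x^{2} - y^{2} - x - y}.

Buchberger on the second generating set:
h_1 = xy^{2} - x^{2} - 1, LT = xy^{2}.
h_2 = xy^{2} - y^{2} - x - y - 1, LT = xy^{2}.

S(h_1,h_2): lcm = xy^{2}. S = -x^{2} + y^{2} + x + y.
  leading term x^{2}: no divisor's leading term divides it; move -x^{2} to the remainder.
  leading term y^{2}: no divisor's leading term divides it; move y^{2} to the remainder.
  leading term x: no divisor's leading term divides it; move x to the remainder.
  leading term y: no divisor's leading term divides it; move y to the remainder.
  remainder -x^{2} + y^{2} + x + y ≠ 0; add k_3 = -x^{2} + y^{2} + x + y to the basis.

S(h_1,k_3): lcm = x^{2}y^{2}. S = y^{4} - x^{3} + xy^{2} + y^{3} - x.
  leading term y^{4}: no divisor's leading term divides it; move y^{4} to the remainder.
  leading term x^{3}: subtract (x)·k_3 from -x^{3} + xy^{2} + y^{3} - x → y^{3} - x^{2} - xy - x
  leading term y^{3}: no divisor's leading term divides it; move y^{3} to the remainder.
  leading term x^{2}: subtract (1)·k_3 from -x^{2} - xy - x → -xy - y^{2} + x - y
  leading term xy: no divisor's leading term divides it; move -xy to the remainder.
  leading term y^{2}: no divisor's leading term divides it; move -y^{2} to the remainder.
  leading term x: no divisor's leading term divides it; move x to the remainder.
  leading term y: no divisor's leading term divides it; move -y to the remainder.
  remainder y^{4} + y^{3} - xy - y^{2} + x - y ≠ 0; add k_4 = y^{4} + y^{3} - xy - y^{2} + x - y to the basis.

The other S-polynomials (S(h_2,k_3), S(h_1,k_4), S(h_2,k_4), S(k_3,k_4)) all reduce to 0 modulo the current basis, so we have a Gröbner basis.
Inter-reduce: drop elements whose leading term is divisible by another's, tail-reduce, and make monic.
Reduced Gröbner basis: {y^{4} + y^{3} - xy - y^{2} + x - y, xy^{2} - y^{2} - x - y - 1, x^{2} - y^{2} - x - y}.

Same reduced basis, so the two generating sets span the same ideal.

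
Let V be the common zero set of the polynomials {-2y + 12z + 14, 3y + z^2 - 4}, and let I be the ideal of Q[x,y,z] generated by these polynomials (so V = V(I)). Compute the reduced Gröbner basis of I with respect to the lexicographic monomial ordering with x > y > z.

G = {y - 6z - 7, z^2 + 18z + 17}

f_1 = -2y + 12z + 14, LT = y.
f_2 = 3y + z^2 - 4, LT = y.

S(f_1,f_2): lcm = y. S = -1/3z^2 - 6z - 17/3.
  leading term z^2: no divisor's leading term divides it; move -1/3z^2 to the remainder.
  leading term z: no divisor's leading term divides it; move -6z to the remainder.
  leading term 1: no divisor's leading term divides it; move -17/3 to the remainder.
  remainder -1/3z^2 - 6z - 17/3 ≠ 0; add g_3 = -1/3z^2 - 6z - 17/3 to the basis.

The other S-polynomials (S(f_1,g_3), S(f_2,g_3)) all reduce to 0 modulo the current basis, so we have a Gröbner basis.
Inter-reduce: drop elements whose leading term is divisible by another's, tail-reduce, and make monic.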